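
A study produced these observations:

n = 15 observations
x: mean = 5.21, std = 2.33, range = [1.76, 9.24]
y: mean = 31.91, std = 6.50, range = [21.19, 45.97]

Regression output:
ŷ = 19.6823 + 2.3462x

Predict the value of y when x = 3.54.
ŷ = 27.9878

Plug x = 3.54 into the fitted line:

ŷ = 19.6823 + 2.3462 × 3.54
ŷ = 19.6823 + 8.3055
ŷ = 27.9878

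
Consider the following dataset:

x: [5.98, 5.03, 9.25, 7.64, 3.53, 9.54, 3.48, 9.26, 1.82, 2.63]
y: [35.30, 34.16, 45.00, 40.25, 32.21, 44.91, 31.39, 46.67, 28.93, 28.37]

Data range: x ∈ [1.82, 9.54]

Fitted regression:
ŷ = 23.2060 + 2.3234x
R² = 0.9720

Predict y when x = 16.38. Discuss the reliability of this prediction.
ŷ = 61.2633 (extrapolation — x = 16.38 lies outside [1.82, 9.54], so reliability is low).

Prediction calculation:
ŷ = 23.2060 + 2.3234 × 16.38
ŷ = 61.2633

Reliability:
- Data range: x ∈ [1.82, 9.54]
- Prediction point: x = 16.38 is 6.84 units above the observed range → this is EXTRAPOLATION, not interpolation

Why that matters here:
- The linear relationship may not hold outside the observed range
- R² describes fit only over the sampled x values; it says nothing about behaviour beyond them
- The standard error of prediction grows with (x − x̄)², and x = 16.38 is far from x̄ = 5.82

The R² = 0.9720 only validates the fit within [1.82, 9.54]; treat ŷ = 61.2633 with caution.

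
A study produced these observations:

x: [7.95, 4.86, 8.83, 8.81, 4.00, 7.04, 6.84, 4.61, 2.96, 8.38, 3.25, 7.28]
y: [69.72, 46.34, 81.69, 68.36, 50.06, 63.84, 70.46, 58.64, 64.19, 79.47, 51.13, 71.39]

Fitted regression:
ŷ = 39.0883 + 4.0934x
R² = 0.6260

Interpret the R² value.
R² = 0.6260 means 62.60% of the variation in y is explained by the linear relationship with x. This indicates a moderate fit.

The coefficient of determination R² is the fraction of the total variation in y that the fitted line accounts for.

Here R² = 0.6260:
- Explained: 62.60% of the variation in y
- Unexplained (residual): 100% − 62.60% = 37.40%
- Rule of thumb (below 0.3 weak; 0.3 to below 0.7 moderate; 0.7 and above strong) → moderate

Note: R² says nothing about causation, and a high R² does not by itself mean the linear form is appropriate — check the residuals.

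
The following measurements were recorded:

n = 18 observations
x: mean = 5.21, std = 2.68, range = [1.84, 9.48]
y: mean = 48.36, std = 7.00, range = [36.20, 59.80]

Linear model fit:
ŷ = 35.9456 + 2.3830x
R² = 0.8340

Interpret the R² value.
R² = 0.8340 means 83.40% of the variation in y is explained by the linear relationship with x. This indicates a strong fit.

R² = 1 − SS_res/SS_tot compares the residual scatter to the total scatter of y about its mean.

Here R² = 0.8340:
- Explained: 83.40% of the variation in y
- Unexplained (residual): 100% − 83.40% = 16.60%
- Rule of thumb (below 0.3 weak; 0.3 to below 0.7 moderate; 0.7 and above strong) → strong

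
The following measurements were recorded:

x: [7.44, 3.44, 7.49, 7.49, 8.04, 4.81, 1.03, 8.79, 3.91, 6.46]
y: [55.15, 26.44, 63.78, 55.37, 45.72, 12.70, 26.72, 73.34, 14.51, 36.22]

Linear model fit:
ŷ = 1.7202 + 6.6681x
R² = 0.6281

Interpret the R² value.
The model explains 62.81% of the variance in y (R² = 0.6281), leaving 37.19% unexplained; the fit is moderate.

The coefficient of determination R² is the fraction of the total variation in y that the fitted line accounts for.

Here R² = 0.6281:
- Explained: 62.81% of the variation in y
- Unexplained (residual): 100% − 62.81% = 37.19%
- Rule of thumb (below 0.3 weak; 0.3 to below 0.7 moderate; 0.7 and above strong) → moderate

Note: R² says nothing about causation, and a high R² does not by itself mean the linear form is appropriate — check the residuals.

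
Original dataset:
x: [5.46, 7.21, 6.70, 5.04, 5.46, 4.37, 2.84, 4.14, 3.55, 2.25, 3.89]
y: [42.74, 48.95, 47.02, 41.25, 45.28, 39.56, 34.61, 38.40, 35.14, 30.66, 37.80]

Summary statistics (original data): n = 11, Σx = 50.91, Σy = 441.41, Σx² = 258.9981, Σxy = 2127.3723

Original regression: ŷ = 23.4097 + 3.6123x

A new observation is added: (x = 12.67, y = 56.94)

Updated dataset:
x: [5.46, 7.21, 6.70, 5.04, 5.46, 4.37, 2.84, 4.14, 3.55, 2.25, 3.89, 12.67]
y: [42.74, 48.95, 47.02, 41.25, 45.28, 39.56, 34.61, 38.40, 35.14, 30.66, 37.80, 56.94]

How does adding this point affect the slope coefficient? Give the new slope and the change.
Adding the point moves β₁ from 3.6123 to 2.5209, i.e. it decreases by 1.0914 (-30.2%).

x = 12.67 lies well outside the original x-range [2.25, 7.21] (x̄ ≈ 4.63), so this observation has high leverage and can move the slope substantially.

Step 1: Update the sums with the new point (n goes from 11 to 12)
Σx  = 50.91 + 12.67 = 63.58
Σy  = 441.41 + 56.94 = 498.35
Σx² = 258.9981 + 12.67² = 258.9981 + 160.5289 = 419.5270
Σxy = 2127.3723 + 12.67×56.94 = 2127.3723 + 721.4298 = 2848.8021

Step 2: Recompute the slope with b₁ = (nΣxy − ΣxΣy) / (nΣx² − (Σx)²)
Numerator   = 12×2848.8021 − 63.58×498.35 = 34185.6252 − 31685.0930 = 2500.5322
Denominator = 12×419.5270 − 63.58² = 5034.3240 − 4042.4164 = 991.9076
b₁(new) = 2500.5322 / 991.9076 = 2.5209

(Same formula on the original sums: (11×2127.3723 − 50.91×441.41) / (11×258.9981 − 50.91²) = 928.9122 / 257.1510 = 3.6123, matching the given fit.)

Step 3: Change in slope
Δβ₁ = 2.5209 − 3.6123 = -1.0914
Relative change = -1.0914 / 3.6123 × 100% = -30.2%
→ the slope decreases when the point is added.

A high-leverage point only changes the slope if it is off the original line; here y = 56.94 is below the original trend, so the slope decreases.
In practice: investigate whether it comes from the same population as the rest of the sample; refit with and without it and report both if conclusions differ.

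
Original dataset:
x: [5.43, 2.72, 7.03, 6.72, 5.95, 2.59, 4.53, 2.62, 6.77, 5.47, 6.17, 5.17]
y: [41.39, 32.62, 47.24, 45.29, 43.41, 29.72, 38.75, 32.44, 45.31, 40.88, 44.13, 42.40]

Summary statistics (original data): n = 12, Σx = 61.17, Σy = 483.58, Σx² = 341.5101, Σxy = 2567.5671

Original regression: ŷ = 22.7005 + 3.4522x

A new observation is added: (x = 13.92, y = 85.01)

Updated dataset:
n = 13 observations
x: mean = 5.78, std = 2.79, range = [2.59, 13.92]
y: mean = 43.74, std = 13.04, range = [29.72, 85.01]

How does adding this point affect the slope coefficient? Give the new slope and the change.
New slope β₁ = 4.5954 versus 3.4522 before: a change of +1.1432 (+33.1%).

x = 13.92 lies well outside the original x-range [2.59, 7.03] (x̄ ≈ 5.10), so this observation has high leverage and can move the slope substantially.

Step 1: Update the sums with the new point (n goes from 12 to 13)
Σx  = 61.17 + 13.92 = 75.09
Σy  = 483.58 + 85.01 = 568.59
Σx² = 341.5101 + 13.92² = 341.5101 + 193.7664 = 535.2765
Σxy = 2567.5671 + 13.92×85.01 = 2567.5671 + 1183.3392 = 3750.9063

Step 2: Recompute the slope with b₁ = (nΣxy − ΣxΣy) / (nΣx² − (Σx)²)
Numerator   = 13×3750.9063 − 75.09×568.59 = 48761.7819 − 42695.4231 = 6066.3588
Denominator = 13×535.2765 − 75.09² = 6958.5945 − 5638.5081 = 1320.0864
b₁(new) = 6066.3588 / 1320.0864 = 4.5954

(Same formula on the original sums: (12×2567.5671 − 61.17×483.58) / (12×341.5101 − 61.17²) = 1230.2166 / 356.3523 = 3.4522, matching the given fit.)

Step 3: Change in slope
Δβ₁ = 4.5954 − 3.4522 = +1.1432
Relative change = +1.1432 / 3.4522 × 100% = +33.1%
→ the slope increases when the point is added.

A high-leverage point only changes the slope if it is off the original line; here y = 85.01 is above the original trend, so the slope increases.
In practice: check such a point for data-entry or measurement error.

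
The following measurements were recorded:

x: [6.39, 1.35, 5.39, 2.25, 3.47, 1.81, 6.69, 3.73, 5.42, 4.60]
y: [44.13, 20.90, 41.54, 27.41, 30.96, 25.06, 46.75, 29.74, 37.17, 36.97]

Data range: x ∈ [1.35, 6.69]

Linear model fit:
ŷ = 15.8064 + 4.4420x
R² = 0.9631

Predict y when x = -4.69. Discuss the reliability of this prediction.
The equation gives ŷ = -5.0266; however x = -4.69 is 6.04 units below the observed range, so this extrapolated value should not be trusted.

Prediction calculation:
ŷ = 15.8064 + 4.4420 × (-4.69)
ŷ = -5.0266

Reliability:
- Data range: x ∈ [1.35, 6.69]
- Prediction point: x = -4.69 is 6.04 units below the observed range → this is EXTRAPOLATION, not interpolation

Why that matters here:
- The standard error of prediction grows with (x − x̄)², and x = -4.69 is far from x̄ = 4.11
- Real relationships often flatten, saturate, or turn nonlinear at extremes
- R² describes fit only over the sampled x values; it says nothing about behaviour beyond them

Report the number if required, but flag clearly that it is an extrapolation.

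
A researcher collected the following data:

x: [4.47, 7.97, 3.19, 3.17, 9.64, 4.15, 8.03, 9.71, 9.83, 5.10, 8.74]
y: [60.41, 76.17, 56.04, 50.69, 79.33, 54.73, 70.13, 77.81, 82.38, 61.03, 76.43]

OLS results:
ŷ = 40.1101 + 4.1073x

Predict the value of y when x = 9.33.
ŷ = 78.4312

Plug x = 9.33 into the fitted line:

ŷ = 40.1101 + 4.1073 × 9.33
ŷ = 40.1101 + 38.3211
ŷ = 78.4312

This is a point prediction; actual observations scatter around it by roughly the residual standard deviation.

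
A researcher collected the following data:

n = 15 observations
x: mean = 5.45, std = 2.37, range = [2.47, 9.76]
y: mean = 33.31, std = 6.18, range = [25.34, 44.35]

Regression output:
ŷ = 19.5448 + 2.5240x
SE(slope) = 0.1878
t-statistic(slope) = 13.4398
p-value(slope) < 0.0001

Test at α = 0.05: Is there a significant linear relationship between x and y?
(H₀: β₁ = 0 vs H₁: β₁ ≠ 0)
p-value < 0.0001 < α = 0.05, so we reject H₀. The relationship is significant.

Hypothesis test for the slope coefficient:

H₀: β₁ = 0 (no linear relationship)
H₁: β₁ ≠ 0 (linear relationship exists)

Test statistic: t = β̂₁ / SE(β̂₁) = 2.5240 / 0.1878 = 13.4398

The p-value (<0.0001) is the probability, under H₀, of a t-statistic at least as extreme as |t| = 13.4398 (two-sided, df = n − 2 = 13).

Decision rule: reject H₀ if p-value < α.
p-value < 0.0001 < α = 0.05 → reject H₀.

There is sufficient evidence at the 5% significance level to conclude that a linear relationship exists between x and y.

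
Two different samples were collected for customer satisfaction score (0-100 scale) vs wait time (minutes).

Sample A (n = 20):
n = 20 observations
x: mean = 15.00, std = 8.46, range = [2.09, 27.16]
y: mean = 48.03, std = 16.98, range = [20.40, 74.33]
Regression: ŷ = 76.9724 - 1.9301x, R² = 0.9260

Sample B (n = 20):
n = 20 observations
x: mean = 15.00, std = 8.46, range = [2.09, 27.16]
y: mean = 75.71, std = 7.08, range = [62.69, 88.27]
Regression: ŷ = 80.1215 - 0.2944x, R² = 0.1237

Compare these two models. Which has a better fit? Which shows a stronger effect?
Model A has the better fit (R² = 0.9260 vs 0.1237). Model A shows the stronger effect (|β₁| = 1.9301 vs 0.2944).

Model Comparison:

Goodness of fit (R²):
- Model A: R² = 0.9260 → 92.60% of variance in satisfaction score explained
- Model B: R² = 0.1237 → 12.37% of variance in satisfaction score explained
- 0.9260 > 0.1237 → Model A has the better fit

Which has the larger per-minute effect? (|β₁|)
- Model A: β₁ = -1.9301 → predicted satisfaction score falls 1.9301 points per additional minute of wait time
- Model B: β₁ = -0.2944 → predicted satisfaction score falls 0.2944 points per additional minute of wait time
- |-1.9301| > |-0.2944| → Model A shows the stronger marginal effect

Note: R² measures how tightly points cluster around the line; β₁ measures how steep the line is — they answer different questions.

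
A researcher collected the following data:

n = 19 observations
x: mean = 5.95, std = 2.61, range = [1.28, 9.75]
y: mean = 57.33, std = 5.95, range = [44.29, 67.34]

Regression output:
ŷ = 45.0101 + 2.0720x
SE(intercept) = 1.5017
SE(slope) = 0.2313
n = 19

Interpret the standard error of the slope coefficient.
SE(β̂₁) = 0.2313 is the estimated standard deviation of the slope estimate across repeated samples; relative to β̂₁ = 2.0720 that is 11.2%, a precise estimate.

SE(β̂₁) = 0.2313 says: if we drew many samples of n = 19 from the same population and refit each time, the fitted slopes would scatter with a standard deviation of roughly 0.2313 around the true β₁.

Relative precision:
- SE / |β̂₁| = 0.2313 / 2.0720 = 11.2%
- Rule of thumb (under 20%: precise; 20% to under 50%: moderately precise; 50% or more: imprecise) → precise

Link to the t-test: t = β̂₁ / SE(β̂₁) = 2.0720 / 0.2313 = 8.9581, the statistic for H₀: β₁ = 0.

What drives SE(β̂₁): larger n (here n = 19) → smaller SE; more residual scatter → larger SE.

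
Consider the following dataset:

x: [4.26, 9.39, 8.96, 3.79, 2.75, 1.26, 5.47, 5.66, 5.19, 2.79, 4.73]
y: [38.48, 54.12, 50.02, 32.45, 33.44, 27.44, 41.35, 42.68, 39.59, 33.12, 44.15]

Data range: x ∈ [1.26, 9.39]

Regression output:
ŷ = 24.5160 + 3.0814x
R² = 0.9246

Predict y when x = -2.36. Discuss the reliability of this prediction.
The equation gives ŷ = 17.2439; however x = -2.36 is 3.62 units below the observed range, so this extrapolated value should not be trusted.

Prediction calculation:
ŷ = 24.5160 + 3.0814 × (-2.36)
ŷ = 17.2439

Reliability:
- Data range: x ∈ [1.26, 9.39]
- Prediction point: x = -2.36 is 3.62 units below the observed range → this is EXTRAPOLATION, not interpolation

Why that matters here:
- R² describes fit only over the sampled x values; it says nothing about behaviour beyond them
- There are no observations near this x to validate the fitted line there
- The standard error of prediction grows with (x − x̄)², and x = -2.36 is far from x̄ = 4.93

Report the number if required, but flag clearly that it is an extrapolation.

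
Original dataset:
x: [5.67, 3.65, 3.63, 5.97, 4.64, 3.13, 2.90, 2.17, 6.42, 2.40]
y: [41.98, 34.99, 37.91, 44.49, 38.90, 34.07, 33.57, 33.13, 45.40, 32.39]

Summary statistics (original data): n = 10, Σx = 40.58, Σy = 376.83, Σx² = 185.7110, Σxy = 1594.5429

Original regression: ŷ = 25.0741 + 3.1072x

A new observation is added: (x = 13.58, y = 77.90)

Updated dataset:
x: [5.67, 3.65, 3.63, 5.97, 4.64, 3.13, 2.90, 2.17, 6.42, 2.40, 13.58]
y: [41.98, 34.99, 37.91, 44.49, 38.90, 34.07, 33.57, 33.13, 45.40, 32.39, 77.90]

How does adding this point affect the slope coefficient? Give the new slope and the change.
The slope changes from 3.1072 to 3.9966 (change of +0.8894, or +28.6%).

The new point has HIGH LEVERAGE: x = 13.58 is far from the original mean x̄ = 40.58/10 ≈ 4.06 (original range [2.17, 6.42]).

Step 1: Update the sums with the new point (n goes from 10 to 11)
Σx  = 40.58 + 13.58 = 54.16
Σy  = 376.83 + 77.90 = 454.73
Σx² = 185.7110 + 13.58² = 185.7110 + 184.4164 = 370.1274
Σxy = 1594.5429 + 13.58×77.90 = 1594.5429 + 1057.8820 = 2652.4249

Step 2: Recompute the slope with b₁ = (nΣxy − ΣxΣy) / (nΣx² − (Σx)²)
Numerator   = 11×2652.4249 − 54.16×454.73 = 29176.6739 − 24628.1768 = 4548.4971
Denominator = 11×370.1274 − 54.16² = 4071.4014 − 2933.3056 = 1138.0958
b₁(new) = 4548.4971 / 1138.0958 = 3.9966

(Same formula on the original sums: (10×1594.5429 − 40.58×376.83) / (10×185.7110 − 40.58²) = 653.6676 / 210.3736 = 3.1072, matching the given fit.)

Step 3: Change in slope
Δβ₁ = 3.9966 − 3.1072 = +0.8894
Relative change = +0.8894 / 3.1072 × 100% = +28.6%
→ the slope increases when the point is added.

A high-leverage point only changes the slope if it is off the original line; here y = 77.90 is above the original trend, so the slope increases.
In practice: examine leverage (hᵢ) and Cook's distance rather than deleting it automatically; refit with and without it and report both if conclusions differ.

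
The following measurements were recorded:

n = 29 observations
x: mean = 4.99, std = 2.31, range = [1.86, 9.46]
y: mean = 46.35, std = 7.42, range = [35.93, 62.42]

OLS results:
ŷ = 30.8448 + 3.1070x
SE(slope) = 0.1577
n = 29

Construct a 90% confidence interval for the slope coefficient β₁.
The 90% CI for β₁ is (2.8384, 3.3756)

Confidence interval for the slope:

The 90% CI for β₁ is: β̂₁ ± t*(α/2, n-2) × SE(β̂₁)

Step 1: Find critical t-value
- Confidence level = 0.9
- Degrees of freedom = n - 2 = 29 - 2 = 27
- t*(α/2, 27) = 1.7033

Step 2: Calculate margin of error
Margin = 1.7033 × 0.1577 = 0.2686

Step 3: Construct interval
CI = 3.1070 ± 0.2686
CI = (2.8384, 3.3756)

Interpretation: each one-unit increase in x is associated with a change in mean y of between 2.8384 and 3.3756, with 90% confidence.
The interval does not include 0, suggesting a significant linear relationship.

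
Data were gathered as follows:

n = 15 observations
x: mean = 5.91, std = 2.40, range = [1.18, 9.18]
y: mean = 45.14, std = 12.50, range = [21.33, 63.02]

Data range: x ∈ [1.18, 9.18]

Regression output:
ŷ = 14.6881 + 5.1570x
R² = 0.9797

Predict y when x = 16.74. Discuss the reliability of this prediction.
ŷ = 101.0163 (extrapolation — x = 16.74 lies outside [1.18, 9.18], so reliability is low).

Prediction calculation:
ŷ = 14.6881 + 5.1570 × 16.74
ŷ = 101.0163

Reliability:
- Data range: x ∈ [1.18, 9.18]
- Prediction point: x = 16.74 is 7.56 units above the observed range → this is EXTRAPOLATION, not interpolation

Why that matters here:
- Real relationships often flatten, saturate, or turn nonlinear at extremes
- R² describes fit only over the sampled x values; it says nothing about behaviour beyond them

A defensible statement: 'if the linear trend continued to x = 16.74, y would be about 101.0163' — the premise is untested.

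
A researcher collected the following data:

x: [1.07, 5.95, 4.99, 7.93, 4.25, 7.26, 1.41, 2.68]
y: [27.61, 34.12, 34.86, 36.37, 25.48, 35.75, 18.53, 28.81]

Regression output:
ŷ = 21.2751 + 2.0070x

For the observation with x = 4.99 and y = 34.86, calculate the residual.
Residual = 3.5700

The residual is the difference between the actual value and the predicted value:

Residual = y - ŷ

Step 1: Calculate predicted value
ŷ = 21.2751 + 2.0070 × 4.99
ŷ = 31.2900

Step 2: Calculate residual
Residual = 34.86 - 31.2900
Residual = 3.5700

The residual is positive, so the observed y = 34.86 sits above the regression line (the line underestimates it by 3.5700).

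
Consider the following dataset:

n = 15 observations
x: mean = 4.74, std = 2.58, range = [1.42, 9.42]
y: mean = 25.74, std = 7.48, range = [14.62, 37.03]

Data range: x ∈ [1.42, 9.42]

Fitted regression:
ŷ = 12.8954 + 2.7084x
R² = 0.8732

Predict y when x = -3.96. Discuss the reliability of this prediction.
ŷ = 2.1701, but this is extrapolation (below the data range [1.42, 9.42]) and may be unreliable.

Prediction calculation:
ŷ = 12.8954 + 2.7084 × (-3.96)
ŷ = 2.1701

Reliability:
- Data range: x ∈ [1.42, 9.42]
- Prediction point: x = -3.96 is 5.38 units below the observed range → this is EXTRAPOLATION, not interpolation

Why that matters here:
- Real relationships often flatten, saturate, or turn nonlinear at extremes
- The linear relationship may not hold outside the observed range

Report the number if required, but flag clearly that it is an extrapolation.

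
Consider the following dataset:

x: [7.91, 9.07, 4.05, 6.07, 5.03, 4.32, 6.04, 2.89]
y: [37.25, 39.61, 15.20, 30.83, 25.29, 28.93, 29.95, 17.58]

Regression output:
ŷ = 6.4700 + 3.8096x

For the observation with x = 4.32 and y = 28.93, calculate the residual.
Residual = 6.0025

The residual is the difference between the actual value and the predicted value:

Residual = y - ŷ

Step 1: Calculate predicted value
ŷ = 6.4700 + 3.8096 × 4.32
ŷ = 22.9275

Step 2: Calculate residual
Residual = 28.93 - 22.9275
Residual = 6.0025

Interpretation: the model underestimates the actual value by 6.0025 at this point (positive residual → observation lies above the fitted line).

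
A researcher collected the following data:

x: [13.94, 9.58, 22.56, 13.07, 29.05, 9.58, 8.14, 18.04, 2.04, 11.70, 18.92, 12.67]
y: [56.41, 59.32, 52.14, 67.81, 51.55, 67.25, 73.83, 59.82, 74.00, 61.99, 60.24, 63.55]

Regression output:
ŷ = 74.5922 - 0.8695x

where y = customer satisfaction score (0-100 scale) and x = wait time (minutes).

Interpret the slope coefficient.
On average, satisfaction score is about 0.8695 points lower for every extra minute of wait time.

β₁ = -0.8695 is the change in predicted satisfaction score (points) per additional minute of wait time.

Interpretation:
- Wait time up by 1 minute → predicted satisfaction score decreases by 0.8695 points
- This is a linear approximation: the same per-unit change is assumed across the whole observed x range
- The sign (−) gives the direction; the magnitude 0.8695 gives the size of the effect per minute

(β₀ = 74.5922 is the fitted value at x = 0 and is not part of the slope interpretation.)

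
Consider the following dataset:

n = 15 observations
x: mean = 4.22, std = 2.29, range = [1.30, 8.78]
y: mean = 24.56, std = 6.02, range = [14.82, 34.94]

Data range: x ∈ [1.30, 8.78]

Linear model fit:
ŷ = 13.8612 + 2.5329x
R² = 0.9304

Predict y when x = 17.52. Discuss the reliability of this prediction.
The equation gives ŷ = 58.2376; however x = 17.52 is 8.74 units above the observed range, so this extrapolated value should not be trusted.

Prediction calculation:
ŷ = 13.8612 + 2.5329 × 17.52
ŷ = 58.2376

Reliability:
- Data range: x ∈ [1.30, 8.78]
- Prediction point: x = 17.52 is 8.74 units above the observed range → this is EXTRAPOLATION, not interpolation

Why that matters here:
- There are no observations near this x to validate the fitted line there
- The standard error of prediction grows with (x − x̄)², and x = 17.52 is far from x̄ = 4.22
- Real relationships often flatten, saturate, or turn nonlinear at extremes

Report the number if required, but flag clearly that it is an extrapolation.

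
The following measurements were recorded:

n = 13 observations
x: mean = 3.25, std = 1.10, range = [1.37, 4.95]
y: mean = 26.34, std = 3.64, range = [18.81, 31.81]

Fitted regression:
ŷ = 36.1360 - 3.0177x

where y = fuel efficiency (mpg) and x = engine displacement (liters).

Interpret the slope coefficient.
For each additional liter of engine displacement, predicted fuel efficiency decreases by approximately 3.0177 mpg.

β₁ = -3.0177 is the change in predicted fuel efficiency (mpg) per additional liter of engine displacement.

Interpretation:
- Engine displacement up by 1 liter → predicted fuel efficiency decreases by 3.0177 mpg
- The effect is assumed constant over the observed range of x (linearity)
- The slope describes association in these data, not necessarily a causal effect

(β₀ = 36.1360 is the fitted value at x = 0 and is not part of the slope interpretation.)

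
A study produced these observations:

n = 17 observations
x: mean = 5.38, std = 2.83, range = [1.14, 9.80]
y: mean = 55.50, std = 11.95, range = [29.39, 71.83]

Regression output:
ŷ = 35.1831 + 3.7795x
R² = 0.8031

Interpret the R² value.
The model explains 80.31% of the variance in y (R² = 0.8031), leaving 19.69% unexplained; the fit is strong.

The coefficient of determination R² is the fraction of the total variation in y that the fitted line accounts for.

Here R² = 0.8031:
- Explained: 80.31% of the variation in y
- Unexplained (residual): 100% − 80.31% = 19.69%
- Rule of thumb (below 0.3 weak; 0.3 to below 0.7 moderate; 0.7 and above strong) → strong

Equivalently, for simple linear regression R² = r², so |r| = √0.8031 ≈ 0.8962.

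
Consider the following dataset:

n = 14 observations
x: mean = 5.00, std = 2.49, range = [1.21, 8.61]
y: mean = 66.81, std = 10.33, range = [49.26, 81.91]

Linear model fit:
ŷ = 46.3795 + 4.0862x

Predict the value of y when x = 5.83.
ŷ = 70.2020

x = 5.83 lies inside the observed range [1.21, 8.61], so the fitted equation applies directly:

ŷ = 46.3795 + 4.0862 × 5.83
ŷ = 46.3795 + 23.8225
ŷ = 70.2020

This is the fitted mean response at that x — an individual observation would come with a wider prediction interval.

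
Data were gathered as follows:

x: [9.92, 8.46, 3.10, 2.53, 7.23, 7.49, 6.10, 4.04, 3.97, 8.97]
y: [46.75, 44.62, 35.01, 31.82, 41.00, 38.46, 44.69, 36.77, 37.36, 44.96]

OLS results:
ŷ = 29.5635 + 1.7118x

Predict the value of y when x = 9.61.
ŷ = 46.0139

Plug x = 9.61 into the fitted line:

ŷ = 29.5635 + 1.7118 × 9.61
ŷ = 29.5635 + 16.4504
ŷ = 46.0139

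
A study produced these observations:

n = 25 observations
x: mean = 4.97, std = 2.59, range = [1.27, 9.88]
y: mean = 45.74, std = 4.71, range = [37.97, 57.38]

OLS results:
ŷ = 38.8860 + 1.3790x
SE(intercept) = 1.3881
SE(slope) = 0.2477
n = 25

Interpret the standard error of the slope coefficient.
SE(β̂₁) = 0.2477 is the estimated standard deviation of the slope estimate across repeated samples; relative to β̂₁ = 1.3790 that is 18.0%, a precise estimate.

SE(β̂₁) = s / √Sxx, where s is the residual standard deviation and Sxx = Σ(x − x̄)². It is the yardstick for how far β̂₁ = 1.3790 could plausibly be from the true slope.

Relative precision:
- SE / |β̂₁| = 0.2477 / 1.3790 = 18.0%
- Rule of thumb (under 20%: precise; 20% to under 50%: moderately precise; 50% or more: imprecise) → precise

Rough 95% range (±2 SE): 1.3790 ± 0.4954 → (0.8836, 1.8744).

What drives SE(β̂₁): more residual scatter → larger SE; larger n (here n = 25) → smaller SE.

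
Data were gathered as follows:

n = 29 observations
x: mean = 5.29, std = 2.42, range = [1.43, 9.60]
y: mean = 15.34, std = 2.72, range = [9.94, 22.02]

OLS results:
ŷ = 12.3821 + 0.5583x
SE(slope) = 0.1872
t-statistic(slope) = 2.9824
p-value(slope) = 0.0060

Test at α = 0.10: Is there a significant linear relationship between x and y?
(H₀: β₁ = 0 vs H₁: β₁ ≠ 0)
p-value = 0.0060 < α = 0.10, so we reject H₀. The relationship is significant.

Hypothesis test for the slope coefficient:

H₀: β₁ = 0 (no linear relationship)
H₁: β₁ ≠ 0 (linear relationship exists)

Test statistic: t = β̂₁ / SE(β̂₁) = 0.5583 / 0.1872 = 2.9824

The p-value (0.0060) is the probability, under H₀, of a t-statistic at least as extreme as |t| = 2.9824 (two-sided, df = n − 2 = 27).

Decision rule: reject H₀ if p-value < α.
p-value = 0.0060 < α = 0.10 → reject H₀.

There is sufficient evidence at the 10% significance level to conclude that a linear relationship exists between x and y.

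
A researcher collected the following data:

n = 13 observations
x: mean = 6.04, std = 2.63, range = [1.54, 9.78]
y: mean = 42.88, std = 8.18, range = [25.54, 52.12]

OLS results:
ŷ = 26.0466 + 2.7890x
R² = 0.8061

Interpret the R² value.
About 80.61% of the variability in y is accounted for by the regression on x (R² = 0.8061) — a strong linear fit.

R² (coefficient of determination) measures the proportion of variance in y explained by the regression model.

Here R² = 0.8061:
- Explained: 80.61% of the variation in y
- Unexplained (residual): 100% − 80.61% = 19.39%
- Rule of thumb (below 0.3 weak; 0.3 to below 0.7 moderate; 0.7 and above strong) → strong

Note: R² never decreases when predictors are added, so it should not be used alone to compare models of different size.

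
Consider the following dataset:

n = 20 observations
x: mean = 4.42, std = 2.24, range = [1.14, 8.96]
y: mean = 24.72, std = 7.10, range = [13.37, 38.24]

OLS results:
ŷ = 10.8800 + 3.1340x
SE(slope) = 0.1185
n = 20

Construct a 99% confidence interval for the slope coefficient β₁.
The 99% CI for β₁ is (2.7929, 3.4751)

Confidence interval for the slope:

The 99% CI for β₁ is: β̂₁ ± t*(α/2, n-2) × SE(β̂₁)

Step 1: Find critical t-value
- Confidence level = 0.99
- Degrees of freedom = n - 2 = 20 - 2 = 18
- t*(α/2, 18) = 2.8784

Step 2: Calculate margin of error
Margin = 2.8784 × 0.1185 = 0.3411

Step 3: Construct interval
CI = 3.1340 ± 0.3411
CI = (2.7929, 3.4751)

Interpretation: We are 99% confident that the true slope β₁ lies between 2.7929 and 3.4751.
Since 0 is outside the interval, a two-sided test at α = 0.01 would reject H₀: β₁ = 0.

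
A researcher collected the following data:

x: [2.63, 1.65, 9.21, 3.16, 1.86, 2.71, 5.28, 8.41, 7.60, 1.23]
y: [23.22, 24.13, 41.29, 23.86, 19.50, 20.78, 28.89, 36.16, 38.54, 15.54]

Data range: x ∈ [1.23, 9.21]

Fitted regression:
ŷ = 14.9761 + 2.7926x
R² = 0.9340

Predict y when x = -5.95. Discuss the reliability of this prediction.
ŷ = -1.6399, but this is extrapolation (below the data range [1.23, 9.21]) and may be unreliable.

Prediction calculation:
ŷ = 14.9761 + 2.7926 × (-5.95)
ŷ = -1.6399

Reliability:
- Data range: x ∈ [1.23, 9.21]
- Prediction point: x = -5.95 is 7.18 units below the observed range → this is EXTRAPOLATION, not interpolation

Why that matters here:
- Real relationships often flatten, saturate, or turn nonlinear at extremes
- There are no observations near this x to validate the fitted line there

Report the number if required, but flag clearly that it is an extrapolation.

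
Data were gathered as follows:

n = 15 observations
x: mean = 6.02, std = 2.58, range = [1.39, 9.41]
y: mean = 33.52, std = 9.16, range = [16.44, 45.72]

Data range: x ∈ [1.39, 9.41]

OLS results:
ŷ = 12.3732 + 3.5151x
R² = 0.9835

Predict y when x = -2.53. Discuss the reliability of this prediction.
The equation gives ŷ = 3.4800; however x = -2.53 is 3.92 units below the observed range, so this extrapolated value should not be trusted.

Prediction calculation:
ŷ = 12.3732 + 3.5151 × (-2.53)
ŷ = 3.4800

Reliability:
- Data range: x ∈ [1.39, 9.41]
- Prediction point: x = -2.53 is 3.92 units below the observed range → this is EXTRAPOLATION, not interpolation

Why that matters here:
- There are no observations near this x to validate the fitted line there
- R² describes fit only over the sampled x values; it says nothing about behaviour beyond them
- Real relationships often flatten, saturate, or turn nonlinear at extremes

The R² = 0.9835 only validates the fit within [1.39, 9.41]; treat ŷ = 3.4800 with caution.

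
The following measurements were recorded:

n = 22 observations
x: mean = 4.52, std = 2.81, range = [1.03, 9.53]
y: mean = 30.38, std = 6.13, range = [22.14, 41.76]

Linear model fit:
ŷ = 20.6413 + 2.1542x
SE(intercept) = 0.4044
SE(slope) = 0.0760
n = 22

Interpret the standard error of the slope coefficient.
The slope 2.1542 is pinned down to within about ±0.0760 (one SE) by these data — relative uncertainty 3.5%, i.e. precise.

What SE measures:
- The standard error quantifies the sampling variability of the coefficient estimate
- It is the estimated standard deviation of β̂₁ across hypothetical repeated samples of the same size
- Smaller SE → more precise estimate

Relative precision:
- SE / |β̂₁| = 0.0760 / 2.1542 = 3.5%
- Rule of thumb (under 20%: precise; 20% to under 50%: moderately precise; 50% or more: imprecise) → precise

Link to the t-test: t = β̂₁ / SE(β̂₁) = 2.1542 / 0.0760 = 28.3447, the statistic for H₀: β₁ = 0.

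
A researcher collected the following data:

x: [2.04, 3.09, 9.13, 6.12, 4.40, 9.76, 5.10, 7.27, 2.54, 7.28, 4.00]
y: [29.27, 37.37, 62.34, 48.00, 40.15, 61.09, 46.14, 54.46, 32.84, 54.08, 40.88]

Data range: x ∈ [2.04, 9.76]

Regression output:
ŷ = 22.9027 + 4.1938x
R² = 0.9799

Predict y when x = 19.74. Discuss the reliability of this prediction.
The equation gives ŷ = 105.6883; however x = 19.74 is 9.98 units above the observed range, so this extrapolated value should not be trusted.

Prediction calculation:
ŷ = 22.9027 + 4.1938 × 19.74
ŷ = 105.6883

Reliability:
- Data range: x ∈ [2.04, 9.76]
- Prediction point: x = 19.74 is 9.98 units above the observed range → this is EXTRAPOLATION, not interpolation

Why that matters here:
- The standard error of prediction grows with (x − x̄)², and x = 19.74 is far from x̄ = 5.52
- The linear relationship may not hold outside the observed range

A defensible statement: 'if the linear trend continued to x = 19.74, y would be about 105.6883' — the premise is untested.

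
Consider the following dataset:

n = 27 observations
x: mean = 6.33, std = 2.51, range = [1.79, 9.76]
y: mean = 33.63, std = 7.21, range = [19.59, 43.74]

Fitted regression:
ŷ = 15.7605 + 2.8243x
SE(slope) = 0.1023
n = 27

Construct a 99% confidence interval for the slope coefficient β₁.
The 99% CI for β₁ is (2.5391, 3.1095)

Confidence interval for the slope:

The 99% CI for β₁ is: β̂₁ ± t*(α/2, n-2) × SE(β̂₁)

Step 1: Find critical t-value
- Confidence level = 0.99
- Degrees of freedom = n - 2 = 27 - 2 = 25
- t*(α/2, 25) = 2.7874

Step 2: Calculate margin of error
Margin = 2.7874 × 0.1023 = 0.2852

Step 3: Construct interval
CI = 2.8243 ± 0.2852
CI = (2.5391, 3.1095)

Interpretation: intervals built this way capture the true β₁ in 99% of repeated samples; here the plausible range for the per-unit effect of x on y is 2.5391 to 3.1095.
The interval does not include 0, suggesting a significant linear relationship.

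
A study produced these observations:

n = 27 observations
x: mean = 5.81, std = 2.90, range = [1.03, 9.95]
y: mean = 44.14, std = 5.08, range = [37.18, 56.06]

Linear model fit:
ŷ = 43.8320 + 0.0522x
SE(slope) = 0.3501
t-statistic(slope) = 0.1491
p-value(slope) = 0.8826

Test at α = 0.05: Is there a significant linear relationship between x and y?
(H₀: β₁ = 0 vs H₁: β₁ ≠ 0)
Fail to reject H₀: p-value = 0.8826 ≥ α = 0.05. The linear relationship is not significant at the 5% level.

Hypothesis test for the slope coefficient:

H₀: β₁ = 0 (no linear relationship)
H₁: β₁ ≠ 0 (linear relationship exists)

Test statistic: t = β̂₁ / SE(β̂₁) = 0.0522 / 0.3501 = 0.1491

With df = 25, the two-sided p-value for |t| = 0.1491 is 0.8826.

Decision rule: reject H₀ if p-value < α.
p-value = 0.8826 ≥ α = 0.05 → fail to reject H₀.

Conclusion: the linear association between x and y is not significant at the 5% level.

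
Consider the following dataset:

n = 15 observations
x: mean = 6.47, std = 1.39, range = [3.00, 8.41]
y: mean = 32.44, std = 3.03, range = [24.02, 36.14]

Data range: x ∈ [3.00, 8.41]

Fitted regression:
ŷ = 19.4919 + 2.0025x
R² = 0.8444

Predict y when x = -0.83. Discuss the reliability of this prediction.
ŷ = 17.8298 (extrapolation — x = -0.83 lies outside [3.00, 8.41], so reliability is low).

Prediction calculation:
ŷ = 19.4919 + 2.0025 × (-0.83)
ŷ = 17.8298

Reliability:
- Data range: x ∈ [3.00, 8.41]
- Prediction point: x = -0.83 is 3.83 units below the observed range → this is EXTRAPOLATION, not interpolation

Why that matters here:
- There are no observations near this x to validate the fitted line there
- R² describes fit only over the sampled x values; it says nothing about behaviour beyond them
- The linear relationship may not hold outside the observed range

The R² = 0.8444 only validates the fit within [3.00, 8.41]; treat ŷ = 17.8298 with caution.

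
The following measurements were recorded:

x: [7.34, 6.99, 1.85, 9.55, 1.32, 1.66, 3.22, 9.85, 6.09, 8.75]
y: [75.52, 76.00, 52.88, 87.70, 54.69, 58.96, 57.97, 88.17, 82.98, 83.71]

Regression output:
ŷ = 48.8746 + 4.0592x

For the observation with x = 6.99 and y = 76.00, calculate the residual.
Residual = -1.2484

The residual is the difference between the actual value and the predicted value:

Residual = y - ŷ

Step 1: Calculate predicted value
ŷ = 48.8746 + 4.0592 × 6.99
ŷ = 77.2484

Step 2: Calculate residual
Residual = 76.00 - 77.2484
Residual = -1.2484

Sign check: y < ŷ, so the point is below the line and the fit overestimates here.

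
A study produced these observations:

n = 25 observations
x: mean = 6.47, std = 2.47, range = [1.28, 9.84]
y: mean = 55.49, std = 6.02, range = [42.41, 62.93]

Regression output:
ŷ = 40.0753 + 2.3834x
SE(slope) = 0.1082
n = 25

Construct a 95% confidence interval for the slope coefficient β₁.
The 95% CI for β₁ is (2.1596, 2.6072)

Confidence interval for the slope:

The 95% CI for β₁ is: β̂₁ ± t*(α/2, n-2) × SE(β̂₁)

Step 1: Find critical t-value
- Confidence level = 0.95
- Degrees of freedom = n - 2 = 25 - 2 = 23
- t*(α/2, 23) = 2.0687

Step 2: Calculate margin of error
Margin = 2.0687 × 0.1082 = 0.2238

Step 3: Construct interval
CI = 2.3834 ± 0.2238
CI = (2.1596, 2.6072)

Interpretation: We are 95% confident that the true slope β₁ lies between 2.1596 and 2.6072.
The interval does not include 0, suggesting a significant linear relationship.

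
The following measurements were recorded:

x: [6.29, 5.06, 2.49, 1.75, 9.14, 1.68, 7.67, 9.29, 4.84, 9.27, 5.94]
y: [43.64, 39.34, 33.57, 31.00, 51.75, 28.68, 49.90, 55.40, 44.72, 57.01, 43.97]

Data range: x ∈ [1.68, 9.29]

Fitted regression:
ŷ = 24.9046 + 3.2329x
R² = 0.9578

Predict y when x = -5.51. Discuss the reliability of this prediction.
The equation gives ŷ = 7.0913; however x = -5.51 is 7.19 units below the observed range, so this extrapolated value should not be trusted.

Prediction calculation:
ŷ = 24.9046 + 3.2329 × (-5.51)
ŷ = 7.0913

Reliability:
- Data range: x ∈ [1.68, 9.29]
- Prediction point: x = -5.51 is 7.19 units below the observed range → this is EXTRAPOLATION, not interpolation

Why that matters here:
- The linear relationship may not hold outside the observed range
- The standard error of prediction grows with (x − x̄)², and x = -5.51 is far from x̄ = 5.77
- Real relationships often flatten, saturate, or turn nonlinear at extremes

Report the number if required, but flag clearly that it is an extrapolation.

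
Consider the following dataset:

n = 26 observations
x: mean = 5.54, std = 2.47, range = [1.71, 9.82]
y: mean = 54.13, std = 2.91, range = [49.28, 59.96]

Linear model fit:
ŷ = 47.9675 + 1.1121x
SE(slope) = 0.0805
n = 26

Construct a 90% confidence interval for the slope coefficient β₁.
The 90% CI for β₁ is (0.9744, 1.2498)

Confidence interval for the slope:

The 90% CI for β₁ is: β̂₁ ± t*(α/2, n-2) × SE(β̂₁)

Step 1: Find critical t-value
- Confidence level = 0.9
- Degrees of freedom = n - 2 = 26 - 2 = 24
- t*(α/2, 24) = 1.7109

Step 2: Calculate margin of error
Margin = 1.7109 × 0.0805 = 0.1377

Step 3: Construct interval
CI = 1.1121 ± 0.1377
CI = (0.9744, 1.2498)

Interpretation: We are 90% confident that the true slope β₁ lies between 0.9744 and 1.2498.
The interval does not include 0, suggesting a significant linear relationship.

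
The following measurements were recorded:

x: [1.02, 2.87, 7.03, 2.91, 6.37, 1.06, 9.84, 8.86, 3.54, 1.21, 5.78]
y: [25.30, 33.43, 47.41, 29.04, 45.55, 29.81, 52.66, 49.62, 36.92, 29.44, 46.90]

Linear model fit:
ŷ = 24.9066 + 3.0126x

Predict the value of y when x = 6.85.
ŷ = 45.5429

x = 6.85 lies inside the observed range [1.02, 9.84], so the fitted equation applies directly:

ŷ = 24.9066 + 3.0126 × 6.85
ŷ = 24.9066 + 20.6363
ŷ = 45.5429

This is a point prediction; actual observations scatter around it by roughly the residual standard deviation.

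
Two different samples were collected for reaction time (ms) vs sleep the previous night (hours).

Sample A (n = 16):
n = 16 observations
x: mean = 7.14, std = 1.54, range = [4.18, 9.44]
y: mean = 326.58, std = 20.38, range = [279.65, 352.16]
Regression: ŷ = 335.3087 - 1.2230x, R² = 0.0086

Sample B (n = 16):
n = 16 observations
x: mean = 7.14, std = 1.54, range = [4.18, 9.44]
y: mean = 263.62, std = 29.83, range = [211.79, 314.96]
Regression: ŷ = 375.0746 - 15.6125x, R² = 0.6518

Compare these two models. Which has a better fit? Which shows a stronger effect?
Model B has the better fit (R² = 0.6518 vs 0.0086). Model B shows the stronger effect (|β₁| = 15.6125 vs 1.2230).

Model Comparison:

Fit — compare R²:
- Model A: R² = 0.0086 → 0.86% of variance in reaction time explained
- Model B: R² = 0.6518 → 65.18% of variance in reaction time explained
- 0.6518 > 0.0086 → Model B has the better fit

Strength of effect — compare |β₁|:
- Model A: β₁ = -1.2230 → predicted reaction time falls 1.2230 ms per additional hour of sleep
- Model B: β₁ = -15.6125 → predicted reaction time falls 15.6125 ms per additional hour of sleep
- |-1.2230| < |-15.6125| → Model B shows the stronger marginal effect

Notes:
- The two samples could reflect different populations, time periods, or measurement quality.
- A steeper slope doesn't make a better model if the scatter around the line is large.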